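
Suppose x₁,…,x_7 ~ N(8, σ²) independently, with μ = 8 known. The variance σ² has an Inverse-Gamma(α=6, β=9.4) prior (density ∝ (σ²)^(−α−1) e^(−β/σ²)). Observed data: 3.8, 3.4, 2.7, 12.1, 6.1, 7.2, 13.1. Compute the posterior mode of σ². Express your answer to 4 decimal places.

Sum of squared deviations about the known mean: SS = (3.8−8)² + (3.4−8)² + (2.7−8)² + (12.1−8)² + (6.1−8)² + (7.2−8)² + (13.1−8)² = 113.96.
The Normal likelihood contributes (σ²)^(−n/2) exp(−SS/(2σ²)), so the posterior is Inverse-Gamma(α + n/2, β + SS/2) = Inverse-Gamma(9.5, 66.38).
The mode of Inverse-Gamma(a, b) is b/(a+1) = 66.38/10.5 ≈ 6.3219.

σ̂²_MAP = 6.3219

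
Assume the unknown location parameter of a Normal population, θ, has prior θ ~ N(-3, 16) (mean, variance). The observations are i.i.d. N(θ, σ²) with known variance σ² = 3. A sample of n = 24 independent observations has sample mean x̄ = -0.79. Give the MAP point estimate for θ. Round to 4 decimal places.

θ̂_MAP = -0.8071

n = 24, x̄ = -0.79.
For a Normal prior and Normal likelihood with known variance, the posterior is Normal; its mode equals its mean, the precision-weighted average.
Prior precision 1/σ₀² = 1/16 = 0.0625; data precision n/σ² = 24/3 = 8.
θ̂ = (0.0625·(-3) + 8·(-0.79)) / (0.0625 + 8) = (-6.5075)/8.0625 = -2603/3225 ≈ -0.8071.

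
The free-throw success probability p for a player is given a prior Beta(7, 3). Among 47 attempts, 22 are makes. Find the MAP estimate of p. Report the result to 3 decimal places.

p̂_MAP = 0.509

Prior: Beta(7, 3).
Data: 22 successes in 47 trials. The binomial likelihood contributes p^22(1−p)^25, so the posterior is Beta(7+22, 3+25) = Beta(29, 28).
For Beta(a, b) with a, b > 1 the mode is (a−1)/(a+b−2) = 28/55 ≈ 0.509.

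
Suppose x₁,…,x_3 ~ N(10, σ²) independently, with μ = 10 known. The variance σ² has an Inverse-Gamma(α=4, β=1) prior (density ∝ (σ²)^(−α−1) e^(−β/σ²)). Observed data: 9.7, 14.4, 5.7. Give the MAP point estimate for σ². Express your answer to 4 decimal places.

σ̂²_MAP = 3.0723

Sum of squared deviations about the known mean: SS = (9.7−10)² + (14.4−10)² + (5.7−10)² = 37.94.
The Normal likelihood contributes (σ²)^(−n/2) exp(−SS/(2σ²)), so the posterior is Inverse-Gamma(α + n/2, β + SS/2) = Inverse-Gamma(5.5, 19.97).
The mode of Inverse-Gamma(a, b) is b/(a+1) = 19.97/6.5 ≈ 3.0723.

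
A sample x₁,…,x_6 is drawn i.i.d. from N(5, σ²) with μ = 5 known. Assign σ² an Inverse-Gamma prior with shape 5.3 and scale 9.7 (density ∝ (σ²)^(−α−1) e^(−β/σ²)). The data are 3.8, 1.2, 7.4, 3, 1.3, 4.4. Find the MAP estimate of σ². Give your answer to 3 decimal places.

σ̂²_MAP = 3.177

Sum of squared deviations about the known mean: SS = (3.8−5)² + (1.2−5)² + (7.4−5)² + (3−5)² + (1.3−5)² + (4.4−5)² = 39.69.
The Normal likelihood contributes (σ²)^(−n/2) exp(−SS/(2σ²)), so the posterior is Inverse-Gamma(α + n/2, β + SS/2) = Inverse-Gamma(8.3, 29.545).
The mode of Inverse-Gamma(a, b) is b/(a+1) = 29.545/9.3 ≈ 3.177.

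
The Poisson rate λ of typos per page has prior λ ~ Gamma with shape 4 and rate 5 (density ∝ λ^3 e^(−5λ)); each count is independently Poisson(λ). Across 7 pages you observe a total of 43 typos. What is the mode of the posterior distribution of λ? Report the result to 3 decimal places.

Σxᵢ = 43, n = 7.
Posterior ∝ λ^3e^(−5λ) · λ^43e^(−7λ) = λ^46e^(−12λ), i.e. Gamma(shape=47, rate=12).
The mode of a Gamma(a, b) with a ≥ 1 (shape–rate) is (a−1)/b = 46/12 ≈ 3.833.

λ̂_MAP = 3.833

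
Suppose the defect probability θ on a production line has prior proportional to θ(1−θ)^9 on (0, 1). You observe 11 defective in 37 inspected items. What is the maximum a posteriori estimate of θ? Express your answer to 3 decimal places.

The prior density ∝ θ(1−θ)^9 is the kernel of Beta(2, 10).
Data: 11 successes in 37 trials. The binomial likelihood contributes θ^11(1−θ)^26, so the posterior is Beta(2+11, 10+26) = Beta(13, 36).
For Beta(a, b) with a, b > 1 the mode is (a−1)/(a+b−2) = 12/47 ≈ 0.255.

θ̂_MAP = 0.255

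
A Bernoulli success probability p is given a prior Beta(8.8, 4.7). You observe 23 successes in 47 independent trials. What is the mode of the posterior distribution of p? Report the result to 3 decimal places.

p̂_MAP = 0.526

Prior: Beta(8.8, 4.7).
Data: 23 successes in 47 trials. The binomial likelihood contributes p^23(1−p)^24, so the posterior is Beta(8.8+23, 4.7+24) = Beta(31.8, 28.7).
For Beta(a, b) with a, b > 1 the mode is (a−1)/(a+b−2) = 30.8/58.5 ≈ 0.526.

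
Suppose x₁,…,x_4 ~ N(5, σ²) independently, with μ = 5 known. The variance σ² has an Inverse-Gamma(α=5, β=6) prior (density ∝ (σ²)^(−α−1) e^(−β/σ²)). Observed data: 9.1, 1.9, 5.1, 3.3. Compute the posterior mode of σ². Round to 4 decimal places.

Sum of squared deviations about the known mean: SS = (9.1−5)² + (1.9−5)² + (5.1−5)² + (3.3−5)² = 29.32.
The Normal likelihood contributes (σ²)^(−n/2) exp(−SS/(2σ²)), so the posterior is Inverse-Gamma(α + n/2, β + SS/2) = Inverse-Gamma(7, 20.66).
The mode of Inverse-Gamma(a, b) is b/(a+1) = 20.66/8 ≈ 2.5825.

σ̂²_MAP = 2.5825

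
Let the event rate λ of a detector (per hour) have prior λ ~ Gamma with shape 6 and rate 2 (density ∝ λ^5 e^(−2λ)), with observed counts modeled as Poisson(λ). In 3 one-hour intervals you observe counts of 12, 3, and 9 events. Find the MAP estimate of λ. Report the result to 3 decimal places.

λ̂_MAP = 5.800

Σxᵢ = 12+3+9 = 24, with n = 3.
Posterior ∝ λ^5e^(−2λ) · λ^24e^(−3λ) = λ^29e^(−5λ), i.e. Gamma(shape=30, rate=5).
The mode of a Gamma(a, b) with a ≥ 1 (shape–rate) is (a−1)/b = 29/5 ≈ 5.800.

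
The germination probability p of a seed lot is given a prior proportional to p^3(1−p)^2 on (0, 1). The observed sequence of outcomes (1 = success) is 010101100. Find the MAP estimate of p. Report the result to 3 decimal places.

The prior density ∝ p^3(1−p)^2 is the kernel of Beta(4, 3).
Data: 4 successes in 9 trials (from the sequence). The binomial likelihood contributes p^4(1−p)^5, so the posterior is Beta(4+4, 3+5) = Beta(8, 8).
For Beta(a, b) with a, b > 1 the mode is (a−1)/(a+b−2) = 7/14 ≈ 0.500.

p̂_MAP = 0.500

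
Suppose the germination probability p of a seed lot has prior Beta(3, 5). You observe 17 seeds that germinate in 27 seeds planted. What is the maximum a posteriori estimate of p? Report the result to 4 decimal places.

p̂_MAP = 0.5758

Prior: Beta(3, 5).
Data: 17 successes in 27 trials. The binomial likelihood contributes p^17(1−p)^10, so the posterior is Beta(3+17, 5+10) = Beta(20, 15).
For Beta(a, b) with a, b > 1 the mode is (a−1)/(a+b−2) = 19/33 ≈ 0.5758.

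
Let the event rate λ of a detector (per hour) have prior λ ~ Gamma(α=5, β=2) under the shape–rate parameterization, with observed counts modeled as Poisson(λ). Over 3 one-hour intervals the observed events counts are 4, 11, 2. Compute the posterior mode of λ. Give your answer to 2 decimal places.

λ̂_MAP = 4.20

Σxᵢ = 4+11+2 = 17, with n = 3.
Posterior ∝ λ^4e^(−2λ) · λ^17e^(−3λ) = λ^21e^(−5λ), i.e. Gamma(shape=22, rate=5).
The mode of a Gamma(a, b) with a ≥ 1 (shape–rate) is (a−1)/b = 21/5 ≈ 4.20.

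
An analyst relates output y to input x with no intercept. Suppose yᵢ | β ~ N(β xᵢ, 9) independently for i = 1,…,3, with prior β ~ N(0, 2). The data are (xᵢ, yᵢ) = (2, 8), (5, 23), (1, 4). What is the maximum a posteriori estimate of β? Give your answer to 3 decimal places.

log p(β | y) = −Σ(yᵢ − βxᵢ)²/(2·9) − β²/(2·2) + const.
Setting the derivative to zero: Σxᵢ(yᵢ − βxᵢ)/9 − β/2 = 0, so β = Σxᵢyᵢ / (Σxᵢ² + σ²/τ²).
Σxᵢyᵢ = 2·8 + 5·23 + 1·4 = 135; Σxᵢ² = 30; σ²/τ² = 4.5.
β̂_MAP = 135 / (30 + 4.5) = 135/34.5 ≈ 3.913.

β̂_MAP = 3.913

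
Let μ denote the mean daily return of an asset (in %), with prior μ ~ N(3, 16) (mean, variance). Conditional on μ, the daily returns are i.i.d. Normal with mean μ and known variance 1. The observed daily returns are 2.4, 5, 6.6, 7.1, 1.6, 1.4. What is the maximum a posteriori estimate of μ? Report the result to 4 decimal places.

μ̂_MAP = 4.0062

n = 6; x̄ = (2.4 + 5 + 6.6 + 7.1 + 1.6 + 1.4)/6 = 24.1/6 = 241/60 ≈ 4.0167.
For a Normal prior and Normal likelihood with known variance, the posterior is Normal; its mode equals its mean, the precision-weighted average.
Prior precision 1/σ₀² = 1/16 = 0.0625; data precision n/σ² = 6/1 = 6.
μ̂ = (0.0625·3 + 6·(241/60)) / (0.0625 + 6) = 24.2875/6.0625 = 1943/485 ≈ 4.0062.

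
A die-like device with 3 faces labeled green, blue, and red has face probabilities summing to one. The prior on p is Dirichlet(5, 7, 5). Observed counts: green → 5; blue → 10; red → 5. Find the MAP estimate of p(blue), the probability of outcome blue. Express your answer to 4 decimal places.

MAP estimate of p(blue) = 0.4706

The posterior is Dirichlet(αᵢ + nᵢ) = Dirichlet(10, 17, 10).
For a Dirichlet(a₁,…,a_K) with all aᵢ > 1, the mode has j-th component (aⱼ − 1)/(Σaᵢ − K).
Here Σaᵢ = 37 and K = 3, so p(blue) = (17 − 1)/(37 − 3) = 16/34 ≈ 0.4706.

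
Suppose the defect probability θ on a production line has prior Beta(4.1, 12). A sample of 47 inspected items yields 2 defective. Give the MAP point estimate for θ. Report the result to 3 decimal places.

θ̂_MAP = 0.083

Prior: Beta(4.1, 12).
Data: 2 successes in 47 trials. The binomial likelihood contributes θ^2(1−θ)^45, so the posterior is Beta(4.1+2, 12+45) = Beta(6.1, 57).
For Beta(a, b) with a, b > 1 the mode is (a−1)/(a+b−2) = 5.1/61.1 ≈ 0.083.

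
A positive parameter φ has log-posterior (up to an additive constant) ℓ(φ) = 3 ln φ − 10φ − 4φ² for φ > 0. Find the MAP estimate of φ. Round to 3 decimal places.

ℓ'(φ) = 3/φ − 10 − 8φ. Setting this to zero and multiplying by φ: 8φ² + 10φ − 3 = 0.
φ = (−10 + √(10² + 4·8·3)) / (2·8) = (−10 + √196) / 16 = (−10 + 14)/16 = 1/4.
ℓ''(φ) = −3/φ² − 8 < 0, confirming a maximum.

φ̂_MAP = 0.250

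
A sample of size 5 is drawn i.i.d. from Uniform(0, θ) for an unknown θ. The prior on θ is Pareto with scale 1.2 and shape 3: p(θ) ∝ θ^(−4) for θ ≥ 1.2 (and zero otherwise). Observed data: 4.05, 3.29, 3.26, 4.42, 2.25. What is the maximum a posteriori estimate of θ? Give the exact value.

θ̂_MAP = 4.42

The Uniform(0, θ) likelihood is θ^(−n) for θ ≥ max(xᵢ), zero otherwise. Here max(xᵢ) = 4.42.
Posterior ∝ θ^(−4) · θ^(−5) = θ^(−9) on θ ≥ max(1.2, 4.42) = 4.42.
This density is strictly decreasing in θ, so the posterior mode lies at the lower boundary of the support.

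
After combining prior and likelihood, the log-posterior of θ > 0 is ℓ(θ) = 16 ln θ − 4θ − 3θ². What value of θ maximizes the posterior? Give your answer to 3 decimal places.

θ̂_MAP = 1.333

ℓ'(θ) = 16/θ − 4 − 6θ. Setting this to zero and multiplying by θ: 6θ² + 4θ − 16 = 0.
θ = (−4 + √(4² + 4·6·16)) / (2·6) = (−4 + √400) / 12 = (−4 + 20)/12 = 4/3.
ℓ''(θ) = −16/θ² − 6 < 0, confirming a maximum.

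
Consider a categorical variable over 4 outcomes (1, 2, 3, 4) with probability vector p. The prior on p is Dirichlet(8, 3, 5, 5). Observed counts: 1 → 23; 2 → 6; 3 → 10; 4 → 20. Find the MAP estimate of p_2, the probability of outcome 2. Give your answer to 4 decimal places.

MAP estimate: 0.1053

The posterior is Dirichlet(αᵢ + nᵢ) = Dirichlet(31, 9, 15, 25).
For a Dirichlet(a₁,…,a_K) with all aᵢ > 1, the mode has j-th component (aⱼ − 1)/(Σaᵢ − K).
Here Σaᵢ = 80 and K = 4, so p_2 = (9 − 1)/(80 − 4) = 8/76 ≈ 0.1053.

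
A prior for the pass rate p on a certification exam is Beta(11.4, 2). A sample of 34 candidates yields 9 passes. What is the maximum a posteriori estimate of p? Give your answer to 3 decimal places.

Prior: Beta(11.4, 2).
Data: 9 successes in 34 trials. The binomial likelihood contributes p^9(1−p)^25, so the posterior is Beta(11.4+9, 2+25) = Beta(20.4, 27).
For Beta(a, b) with a, b > 1 the mode is (a−1)/(a+b−2) = 19.4/45.4 ≈ 0.427.

p̂_MAP = 0.427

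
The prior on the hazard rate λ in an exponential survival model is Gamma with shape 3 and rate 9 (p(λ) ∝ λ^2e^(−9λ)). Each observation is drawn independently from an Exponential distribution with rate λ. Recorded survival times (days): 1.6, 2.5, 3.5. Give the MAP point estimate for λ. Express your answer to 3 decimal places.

The Exponential(rate=λ) likelihood is ∝ λ^n e^(−λΣtᵢ). Here n = 3 and Σtᵢ = 1.6 + 2.5 + 3.5 = 7.6.
Posterior ∝ λ^2e^(−9λ) · λ^3e^(−7.6λ) = λ^5e^(−16.6λ), i.e. Gamma(6, 16.6).
Mode = (a−1)/b = 5/16.6 ≈ 0.301.

λ̂_MAP = 0.301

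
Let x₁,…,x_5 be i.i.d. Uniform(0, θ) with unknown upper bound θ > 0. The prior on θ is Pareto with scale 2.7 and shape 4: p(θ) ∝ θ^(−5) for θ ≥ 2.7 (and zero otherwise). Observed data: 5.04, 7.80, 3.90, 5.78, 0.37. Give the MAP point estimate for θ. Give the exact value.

The Uniform(0, θ) likelihood is θ^(−n) for θ ≥ max(xᵢ), zero otherwise. Here max(xᵢ) = 7.80.
Posterior ∝ θ^(−5) · θ^(−5) = θ^(−10) on θ ≥ max(2.7, 7.80) = 7.80.
This density is strictly decreasing in θ, so the posterior mode lies at the lower boundary of the support.

θ̂_MAP = 7.80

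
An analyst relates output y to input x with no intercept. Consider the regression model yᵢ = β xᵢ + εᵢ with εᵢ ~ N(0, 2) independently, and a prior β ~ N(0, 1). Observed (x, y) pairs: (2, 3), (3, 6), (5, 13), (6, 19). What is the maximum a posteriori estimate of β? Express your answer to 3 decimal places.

log p(β | y) = −Σ(yᵢ − βxᵢ)²/(2·2) − β²/(2·1) + const.
Setting the derivative to zero: Σxᵢ(yᵢ − βxᵢ)/2 − β/1 = 0, so β = Σxᵢyᵢ / (Σxᵢ² + σ²/τ²).
Σxᵢyᵢ = 2·3 + 3·6 + 5·13 + 6·19 = 203; Σxᵢ² = 74; σ²/τ² = 2.
β̂_MAP = 203 / (74 + 2) = 203/76 ≈ 2.671.

β̂_MAP = 2.671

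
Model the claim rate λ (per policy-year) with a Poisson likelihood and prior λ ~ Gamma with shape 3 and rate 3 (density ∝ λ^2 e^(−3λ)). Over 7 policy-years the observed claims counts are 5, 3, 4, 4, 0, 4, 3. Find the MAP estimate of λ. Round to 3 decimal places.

Σxᵢ = 5+3+4+4+0+4+3 = 23, with n = 7.
Posterior ∝ λ^2e^(−3λ) · λ^23e^(−7λ) = λ^25e^(−10λ), i.e. Gamma(shape=26, rate=10).
The mode of a Gamma(a, b) with a ≥ 1 (shape–rate) is (a−1)/b = 25/10 ≈ 2.500.

λ̂_MAP = 2.500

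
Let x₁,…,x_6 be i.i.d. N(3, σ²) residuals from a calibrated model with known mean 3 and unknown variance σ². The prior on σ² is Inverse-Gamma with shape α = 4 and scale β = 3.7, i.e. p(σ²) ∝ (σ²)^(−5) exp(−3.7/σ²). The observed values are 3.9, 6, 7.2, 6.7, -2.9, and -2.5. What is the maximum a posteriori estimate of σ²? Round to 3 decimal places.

σ̂²_MAP = 7.100

Sum of squared deviations about the known mean: SS = (3.9−3)² + (6−3)² + (7.2−3)² + (6.7−3)² + (-2.9−3)² + (-2.5−3)² = 106.2.
The Normal likelihood contributes (σ²)^(−n/2) exp(−SS/(2σ²)), so the posterior is Inverse-Gamma(α + n/2, β + SS/2) = Inverse-Gamma(7, 56.8).
The mode of Inverse-Gamma(a, b) is b/(a+1) = 56.8/8 ≈ 7.100.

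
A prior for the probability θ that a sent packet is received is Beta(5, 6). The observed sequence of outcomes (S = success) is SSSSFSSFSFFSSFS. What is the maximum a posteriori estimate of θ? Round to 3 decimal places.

Prior: Beta(5, 6).
Data: 10 successes in 15 trials (from the sequence). The binomial likelihood contributes θ^10(1−θ)^5, so the posterior is Beta(5+10, 6+5) = Beta(15, 11).
For Beta(a, b) with a, b > 1 the mode is (a−1)/(a+b−2) = 14/24 ≈ 0.583.

θ̂_MAP = 0.583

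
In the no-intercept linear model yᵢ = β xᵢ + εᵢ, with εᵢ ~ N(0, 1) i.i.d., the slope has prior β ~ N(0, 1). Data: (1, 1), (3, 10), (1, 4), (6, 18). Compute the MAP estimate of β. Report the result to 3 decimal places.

β̂_MAP = 2.979

log p(β | y) = −Σ(yᵢ − βxᵢ)²/(2·1) − β²/(2·1) + const.
Setting the derivative to zero: Σxᵢ(yᵢ − βxᵢ)/1 − β/1 = 0, so β = Σxᵢyᵢ / (Σxᵢ² + σ²/τ²).
Σxᵢyᵢ = 1·1 + 3·10 + 1·4 + 6·18 = 143; Σxᵢ² = 47; σ²/τ² = 1.
β̂_MAP = 143 / (47 + 1) = 143/48 ≈ 2.979.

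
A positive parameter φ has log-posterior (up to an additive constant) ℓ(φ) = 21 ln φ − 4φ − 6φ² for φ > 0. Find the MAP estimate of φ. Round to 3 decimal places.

φ̂_MAP = 1.167

ℓ'(φ) = 21/φ − 4 − 12φ. Setting this to zero and multiplying by φ: 12φ² + 4φ − 21 = 0.
φ = (−4 + √(4² + 4·12·21)) / (2·12) = (−4 + √1024) / 24 = (−4 + 32)/24 = 7/6.
ℓ''(φ) = −21/φ² − 12 < 0, confirming a maximum.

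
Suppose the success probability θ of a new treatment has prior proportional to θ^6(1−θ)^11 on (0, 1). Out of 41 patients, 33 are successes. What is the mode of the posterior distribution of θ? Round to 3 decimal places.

θ̂_MAP = 0.672

The prior density ∝ θ^6(1−θ)^11 is the kernel of Beta(7, 12).
Data: 33 successes in 41 trials. The binomial likelihood contributes θ^33(1−θ)^8, so the posterior is Beta(7+33, 12+8) = Beta(40, 20).
For Beta(a, b) with a, b > 1 the mode is (a−1)/(a+b−2) = 39/58 ≈ 0.672.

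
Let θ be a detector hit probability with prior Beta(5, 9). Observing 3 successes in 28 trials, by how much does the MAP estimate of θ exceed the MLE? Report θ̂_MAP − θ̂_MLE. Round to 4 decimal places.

MAP − MLE = 0.0679

Posterior is Beta(8, 34); MAP = (8−1)/(42−2) = 7/40 ≈ 0.17500.
MLE ignores the prior: θ̂_MLE = k/n = 3/28 ≈ 0.10714.
Difference = 7/40 − 3/28 = 19/280 ≈ 0.0679.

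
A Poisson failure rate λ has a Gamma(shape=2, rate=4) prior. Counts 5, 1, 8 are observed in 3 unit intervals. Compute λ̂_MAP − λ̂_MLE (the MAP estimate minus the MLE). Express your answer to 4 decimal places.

MAP − MLE = -2.5238

Σxᵢ = 14. Posterior is Gamma(16, 7); MAP = (16−1)/7 = 15/7 ≈ 2.14286.
MLE = x̄ = 14/3 ≈ 4.66667.
Difference = 15/7 − 14/3 = -53/21 ≈ -2.5238.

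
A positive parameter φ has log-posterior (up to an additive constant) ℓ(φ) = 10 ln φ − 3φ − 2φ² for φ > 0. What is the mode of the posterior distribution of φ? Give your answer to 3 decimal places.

φ̂_MAP = 1.250

ℓ'(φ) = 10/φ − 3 − 4φ. Setting this to zero and multiplying by φ: 4φ² + 3φ − 10 = 0.
φ = (−3 + √(3² + 4·4·10)) / (2·4) = (−3 + √169) / 8 = (−3 + 13)/8 = 5/4.
ℓ''(φ) = −10/φ² − 4 < 0, confirming a maximum.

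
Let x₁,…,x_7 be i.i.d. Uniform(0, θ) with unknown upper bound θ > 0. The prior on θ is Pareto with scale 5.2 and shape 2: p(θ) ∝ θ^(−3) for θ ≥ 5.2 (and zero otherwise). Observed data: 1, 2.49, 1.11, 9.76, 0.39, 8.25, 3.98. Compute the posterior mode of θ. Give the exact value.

θ̂_MAP = 9.76

The Uniform(0, θ) likelihood is θ^(−n) for θ ≥ max(xᵢ), zero otherwise. Here max(xᵢ) = 9.76.
Posterior ∝ θ^(−3) · θ^(−7) = θ^(−10) on θ ≥ max(5.2, 9.76) = 9.76.
This density is strictly decreasing in θ, so the posterior mode lies at the lower boundary of the support.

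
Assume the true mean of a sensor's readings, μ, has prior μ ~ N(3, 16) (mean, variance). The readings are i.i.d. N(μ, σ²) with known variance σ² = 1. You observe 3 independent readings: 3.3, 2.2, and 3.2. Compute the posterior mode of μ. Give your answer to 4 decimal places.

n = 3; x̄ = (3.3 + 2.2 + 3.2)/3 = 8.7/3 = 2.9.
For a Normal prior and Normal likelihood with known variance, the posterior is Normal; its mode equals its mean, the precision-weighted average.
Prior precision 1/σ₀² = 1/16 = 0.0625; data precision n/σ² = 3/1 = 3.
μ̂ = (0.0625·3 + 3·2.9) / (0.0625 + 3) = 8.8875/3.0625 = 711/245 ≈ 2.9020.

μ̂_MAP = 2.9020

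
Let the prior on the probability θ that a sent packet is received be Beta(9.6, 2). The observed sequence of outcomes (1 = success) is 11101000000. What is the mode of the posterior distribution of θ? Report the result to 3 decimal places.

Prior: Beta(9.6, 2).
Data: 4 successes in 11 trials (from the sequence). The binomial likelihood contributes θ^4(1−θ)^7, so the posterior is Beta(9.6+4, 2+7) = Beta(13.6, 9).
For Beta(a, b) with a, b > 1 the mode is (a−1)/(a+b−2) = 12.6/20.6 ≈ 0.612.

θ̂_MAP = 0.612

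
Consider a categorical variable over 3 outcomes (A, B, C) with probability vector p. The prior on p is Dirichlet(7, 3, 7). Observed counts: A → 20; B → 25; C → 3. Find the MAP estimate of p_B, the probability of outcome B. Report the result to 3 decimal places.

MAP estimate of p_B = 0.435

The posterior is Dirichlet(αᵢ + nᵢ) = Dirichlet(27, 28, 10).
For a Dirichlet(a₁,…,a_K) with all aᵢ > 1, the mode has j-th component (aⱼ − 1)/(Σaᵢ − K).
Here Σaᵢ = 65 and K = 3, so p_B = (28 − 1)/(65 − 3) = 27/62 ≈ 0.435.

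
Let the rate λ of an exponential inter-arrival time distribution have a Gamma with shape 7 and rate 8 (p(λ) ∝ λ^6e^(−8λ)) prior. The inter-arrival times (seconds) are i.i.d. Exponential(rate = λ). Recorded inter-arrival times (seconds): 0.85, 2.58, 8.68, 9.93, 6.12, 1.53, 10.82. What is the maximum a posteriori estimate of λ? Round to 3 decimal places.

λ̂_MAP = 0.268

The Exponential(rate=λ) likelihood is ∝ λ^n e^(−λΣtᵢ). Here n = 7 and Σtᵢ = 0.85 + 2.58 + 8.68 + 9.93 + 6.12 + 1.53 + 10.82 = 40.51.
Posterior ∝ λ^6e^(−8λ) · λ^7e^(−40.51λ) = λ^13e^(−48.51λ), i.e. Gamma(14, 48.51).
Mode = (a−1)/b = 13/48.51 ≈ 0.268.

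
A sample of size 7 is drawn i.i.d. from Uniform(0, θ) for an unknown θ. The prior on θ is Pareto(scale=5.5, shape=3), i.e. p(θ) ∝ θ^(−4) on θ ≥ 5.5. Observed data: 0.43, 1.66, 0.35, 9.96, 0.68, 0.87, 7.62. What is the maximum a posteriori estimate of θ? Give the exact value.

θ̂_MAP = 9.96

The Uniform(0, θ) likelihood is θ^(−n) for θ ≥ max(xᵢ), zero otherwise. Here max(xᵢ) = 9.96.
Posterior ∝ θ^(−4) · θ^(−7) = θ^(−11) on θ ≥ max(5.5, 9.96) = 9.96.
This density is strictly decreasing in θ, so the posterior mode lies at the lower boundary of the support.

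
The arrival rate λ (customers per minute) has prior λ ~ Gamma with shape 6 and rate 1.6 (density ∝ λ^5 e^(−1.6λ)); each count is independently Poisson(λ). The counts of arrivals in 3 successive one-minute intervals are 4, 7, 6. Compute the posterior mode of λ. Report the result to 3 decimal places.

λ̂_MAP = 4.783

Σxᵢ = 4+7+6 = 17, with n = 3.
Posterior ∝ λ^5e^(−1.6λ) · λ^17e^(−3λ) = λ^22e^(−4.6λ), i.e. Gamma(shape=23, rate=4.6).
The mode of a Gamma(a, b) with a ≥ 1 (shape–rate) is (a−1)/b = 22/4.6 ≈ 4.783.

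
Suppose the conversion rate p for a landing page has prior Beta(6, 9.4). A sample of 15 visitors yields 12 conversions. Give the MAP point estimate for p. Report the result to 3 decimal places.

p̂_MAP = 0.599

Prior: Beta(6, 9.4).
Data: 12 successes in 15 trials. The binomial likelihood contributes p^12(1−p)^3, so the posterior is Beta(6+12, 9.4+3) = Beta(18, 12.4).
For Beta(a, b) with a, b > 1 the mode is (a−1)/(a+b−2) = 17/28.4 ≈ 0.599.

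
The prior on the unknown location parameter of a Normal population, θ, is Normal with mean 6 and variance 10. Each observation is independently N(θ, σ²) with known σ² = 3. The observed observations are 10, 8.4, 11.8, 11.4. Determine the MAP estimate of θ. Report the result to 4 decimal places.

n = 4; x̄ = (10 + 8.4 + 11.8 + 11.4)/4 = 41.6/4 = 10.4.
For a Normal prior and Normal likelihood with known variance, the posterior is Normal; its mode equals its mean, the precision-weighted average.
Prior precision 1/σ₀² = 1/10 = 0.1; data precision n/σ² = 4/3.
θ̂ = (0.1·6 + (4/3)·10.4) / (0.1 + 4/3) = (217/15)/(43/30) = 434/43 ≈ 10.0930.

θ̂_MAP = 10.0930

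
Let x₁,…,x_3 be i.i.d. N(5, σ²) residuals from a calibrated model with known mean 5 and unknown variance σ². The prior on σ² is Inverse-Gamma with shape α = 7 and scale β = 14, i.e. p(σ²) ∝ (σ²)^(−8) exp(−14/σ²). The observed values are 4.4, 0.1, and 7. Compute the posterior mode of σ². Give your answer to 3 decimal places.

σ̂²_MAP = 2.967

Sum of squared deviations about the known mean: SS = (4.4−5)² + (0.1−5)² + (7−5)² = 28.37.
The Normal likelihood contributes (σ²)^(−n/2) exp(−SS/(2σ²)), so the posterior is Inverse-Gamma(α + n/2, β + SS/2) = Inverse-Gamma(8.5, 28.185).
The mode of Inverse-Gamma(a, b) is b/(a+1) = 28.185/9.5 ≈ 2.967.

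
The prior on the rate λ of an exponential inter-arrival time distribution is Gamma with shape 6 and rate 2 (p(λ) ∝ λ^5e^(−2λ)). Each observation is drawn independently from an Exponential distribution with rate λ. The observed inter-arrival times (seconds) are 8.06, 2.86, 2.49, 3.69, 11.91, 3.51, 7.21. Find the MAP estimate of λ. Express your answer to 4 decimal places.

The Exponential(rate=λ) likelihood is ∝ λ^n e^(−λΣtᵢ). Here n = 7 and Σtᵢ = 8.06 + 2.86 + 2.49 + 3.69 + 11.91 + 3.51 + 7.21 = 39.73.
Posterior ∝ λ^5e^(−2λ) · λ^7e^(−39.73λ) = λ^12e^(−41.73λ), i.e. Gamma(13, 41.73).
Mode = (a−1)/b = 12/41.73 ≈ 0.2876.

λ̂_MAP = 0.2876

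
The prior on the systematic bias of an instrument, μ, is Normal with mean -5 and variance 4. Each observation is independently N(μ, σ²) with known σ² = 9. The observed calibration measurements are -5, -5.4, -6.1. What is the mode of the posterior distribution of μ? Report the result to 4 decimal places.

μ̂_MAP = -5.2857

n = 3; x̄ = ((-5) + (-5.4) + (-6.1))/3 = -16.5/3 = -5.5.
For a Normal prior and Normal likelihood with known variance, the posterior is Normal; its mode equals its mean, the precision-weighted average.
Prior precision 1/σ₀² = 1/4 = 0.25; data precision n/σ² = 3/9 = 1/3.
μ̂ = (0.25·(-5) + (1/3)·(-5.5)) / (0.25 + 1/3) = (-37/12)/(7/12) = -37/7 ≈ -5.2857.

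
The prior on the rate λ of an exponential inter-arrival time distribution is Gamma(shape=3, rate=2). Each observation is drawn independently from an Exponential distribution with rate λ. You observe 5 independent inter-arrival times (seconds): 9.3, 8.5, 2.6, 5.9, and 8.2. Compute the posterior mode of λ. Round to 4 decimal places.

The Exponential(rate=λ) likelihood is ∝ λ^n e^(−λΣtᵢ). Here n = 5 and Σtᵢ = 9.3 + 8.5 + 2.6 + 5.9 + 8.2 = 34.5.
Posterior ∝ λ^2e^(−2λ) · λ^5e^(−34.5λ) = λ^7e^(−36.5λ), i.e. Gamma(8, 36.5).
Mode = (a−1)/b = 7/36.5 ≈ 0.1918.

λ̂_MAP = 0.1918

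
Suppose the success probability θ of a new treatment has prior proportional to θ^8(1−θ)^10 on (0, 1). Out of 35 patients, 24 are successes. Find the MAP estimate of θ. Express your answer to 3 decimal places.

θ̂_MAP = 0.604

The prior density ∝ θ^8(1−θ)^10 is the kernel of Beta(9, 11).
Data: 24 successes in 35 trials. The binomial likelihood contributes θ^24(1−θ)^11, so the posterior is Beta(9+24, 11+11) = Beta(33, 22).
For Beta(a, b) with a, b > 1 the mode is (a−1)/(a+b−2) = 32/53 ≈ 0.604.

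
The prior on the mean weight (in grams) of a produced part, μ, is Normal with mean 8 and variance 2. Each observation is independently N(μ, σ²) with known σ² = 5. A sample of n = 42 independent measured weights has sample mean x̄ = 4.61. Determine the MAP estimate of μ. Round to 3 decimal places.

μ̂_MAP = 4.800

n = 42, x̄ = 4.61.
For a Normal prior and Normal likelihood with known variance, the posterior is Normal; its mode equals its mean, the precision-weighted average.
Prior precision 1/σ₀² = 1/2 = 0.5; data precision n/σ² = 42/5 = 8.4.
μ̂ = (0.5·8 + 8.4·4.61) / (0.5 + 8.4) = 42.724/8.9 = 10681/2225 ≈ 4.800.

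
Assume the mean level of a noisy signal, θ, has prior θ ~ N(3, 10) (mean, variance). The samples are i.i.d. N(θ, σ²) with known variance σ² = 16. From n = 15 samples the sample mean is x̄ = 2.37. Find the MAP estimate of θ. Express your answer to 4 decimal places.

n = 15, x̄ = 2.37.
For a Normal prior and Normal likelihood with known variance, the posterior is Normal; its mode equals its mean, the precision-weighted average.
Prior precision 1/σ₀² = 1/10 = 0.1; data precision n/σ² = 15/16 = 0.9375.
θ̂ = (0.1·3 + 0.9375·2.37) / (0.1 + 0.9375) = 2.521875/1.0375 = 807/332 ≈ 2.4307.

θ̂_MAP = 2.4307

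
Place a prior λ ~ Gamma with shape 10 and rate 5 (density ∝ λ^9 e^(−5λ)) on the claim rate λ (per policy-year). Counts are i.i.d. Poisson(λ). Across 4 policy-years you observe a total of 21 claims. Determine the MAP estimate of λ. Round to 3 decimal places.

λ̂_MAP = 3.333

Σxᵢ = 21, n = 4.
Posterior ∝ λ^9e^(−5λ) · λ^21e^(−4λ) = λ^30e^(−9λ), i.e. Gamma(shape=31, rate=9).
The mode of a Gamma(a, b) with a ≥ 1 (shape–rate) is (a−1)/b = 30/9 ≈ 3.333.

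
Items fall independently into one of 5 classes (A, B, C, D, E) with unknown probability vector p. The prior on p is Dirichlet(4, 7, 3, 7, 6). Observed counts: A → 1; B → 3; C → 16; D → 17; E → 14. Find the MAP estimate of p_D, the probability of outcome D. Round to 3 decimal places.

The posterior is Dirichlet(αᵢ + nᵢ) = Dirichlet(5, 10, 19, 24, 20).
For a Dirichlet(a₁,…,a_K) with all aᵢ > 1, the mode has j-th component (aⱼ − 1)/(Σaᵢ − K).
Here Σaᵢ = 78 and K = 5, so p_D = (24 − 1)/(78 − 5) = 23/73 ≈ 0.315.

MAP estimate of p_D = 0.315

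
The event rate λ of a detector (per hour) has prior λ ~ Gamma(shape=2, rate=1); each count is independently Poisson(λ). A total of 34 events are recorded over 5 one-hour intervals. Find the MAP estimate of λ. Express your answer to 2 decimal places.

Σxᵢ = 34, n = 5.
Posterior ∝ λe^(−1λ) · λ^34e^(−5λ) = λ^35e^(−6λ), i.e. Gamma(shape=36, rate=6).
The mode of a Gamma(a, b) with a ≥ 1 (shape–rate) is (a−1)/b = 35/6 ≈ 5.83.

λ̂_MAP = 5.83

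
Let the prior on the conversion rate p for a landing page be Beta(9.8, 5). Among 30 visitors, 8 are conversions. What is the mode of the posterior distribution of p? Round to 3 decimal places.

p̂_MAP = 0.393

Prior: Beta(9.8, 5).
Data: 8 successes in 30 trials. The binomial likelihood contributes p^8(1−p)^22, so the posterior is Beta(9.8+8, 5+22) = Beta(17.8, 27).
For Beta(a, b) with a, b > 1 the mode is (a−1)/(a+b−2) = 16.8/42.8 ≈ 0.393.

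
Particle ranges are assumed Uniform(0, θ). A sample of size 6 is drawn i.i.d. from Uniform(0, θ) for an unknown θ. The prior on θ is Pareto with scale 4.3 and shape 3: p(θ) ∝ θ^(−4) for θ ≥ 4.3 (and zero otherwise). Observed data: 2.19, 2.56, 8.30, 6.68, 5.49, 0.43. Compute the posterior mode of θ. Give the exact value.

The Uniform(0, θ) likelihood is θ^(−n) for θ ≥ max(xᵢ), zero otherwise. Here max(xᵢ) = 8.30.
Posterior ∝ θ^(−4) · θ^(−6) = θ^(−10) on θ ≥ max(4.3, 8.30) = 8.30.
This density is strictly decreasing in θ, so the posterior mode lies at the lower boundary of the support.

θ̂_MAP = 8.30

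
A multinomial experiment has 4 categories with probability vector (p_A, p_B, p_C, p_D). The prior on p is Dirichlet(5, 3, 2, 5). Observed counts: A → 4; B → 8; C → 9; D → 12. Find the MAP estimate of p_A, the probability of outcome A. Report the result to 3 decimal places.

The posterior is Dirichlet(αᵢ + nᵢ) = Dirichlet(9, 11, 11, 17).
For a Dirichlet(a₁,…,a_K) with all aᵢ > 1, the mode has j-th component (aⱼ − 1)/(Σaᵢ − K).
Here Σaᵢ = 48 and K = 4, so p_A = (9 − 1)/(48 − 4) = 8/44 ≈ 0.182.

MAP estimate of p_A = 0.182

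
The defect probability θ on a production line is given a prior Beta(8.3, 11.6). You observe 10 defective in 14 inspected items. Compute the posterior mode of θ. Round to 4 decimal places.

θ̂_MAP = 0.5423

Prior: Beta(8.3, 11.6).
Data: 10 successes in 14 trials. The binomial likelihood contributes θ^10(1−θ)^4, so the posterior is Beta(8.3+10, 11.6+4) = Beta(18.3, 15.6).
For Beta(a, b) with a, b > 1 the mode is (a−1)/(a+b−2) = 17.3/31.9 ≈ 0.5423.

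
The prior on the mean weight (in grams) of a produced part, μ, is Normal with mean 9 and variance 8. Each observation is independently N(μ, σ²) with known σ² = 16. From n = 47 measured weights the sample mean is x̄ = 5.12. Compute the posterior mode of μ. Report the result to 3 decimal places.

μ̂_MAP = 5.278

n = 47, x̄ = 5.12.
For a Normal prior and Normal likelihood with known variance, the posterior is Normal; its mode equals its mean, the precision-weighted average.
Prior precision 1/σ₀² = 1/8 = 0.125; data precision n/σ² = 47/16 = 2.9375.
μ̂ = (0.125·9 + 2.9375·5.12) / (0.125 + 2.9375) = 16.165/3.0625 = 6466/1225 ≈ 5.278.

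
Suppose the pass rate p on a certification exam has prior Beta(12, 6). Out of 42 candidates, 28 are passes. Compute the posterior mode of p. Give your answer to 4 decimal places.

Prior: Beta(12, 6).
Data: 28 successes in 42 trials. The binomial likelihood contributes p^28(1−p)^14, so the posterior is Beta(12+28, 6+14) = Beta(40, 20).
For Beta(a, b) with a, b > 1 the mode is (a−1)/(a+b−2) = 39/58 ≈ 0.6724.

p̂_MAP = 0.6724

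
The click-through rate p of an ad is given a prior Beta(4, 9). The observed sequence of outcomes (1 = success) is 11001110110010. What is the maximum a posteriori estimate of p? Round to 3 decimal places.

Prior: Beta(4, 9).
Data: 8 successes in 14 trials (from the sequence). The binomial likelihood contributes p^8(1−p)^6, so the posterior is Beta(4+8, 9+6) = Beta(12, 15).
For Beta(a, b) with a, b > 1 the mode is (a−1)/(a+b−2) = 11/25 ≈ 0.440.

p̂_MAP = 0.440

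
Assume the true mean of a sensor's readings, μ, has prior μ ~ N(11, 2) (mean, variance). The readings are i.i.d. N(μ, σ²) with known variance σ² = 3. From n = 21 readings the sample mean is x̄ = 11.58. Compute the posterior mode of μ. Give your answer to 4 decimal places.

n = 21, x̄ = 11.58.
For a Normal prior and Normal likelihood with known variance, the posterior is Normal; its mode equals its mean, the precision-weighted average.
Prior precision 1/σ₀² = 1/2 = 0.5; data precision n/σ² = 21/3 = 7.
μ̂ = (0.5·11 + 7·11.58) / (0.5 + 7) = 86.56/7.5 = 4328/375 ≈ 11.5413.

μ̂_MAP = 11.5413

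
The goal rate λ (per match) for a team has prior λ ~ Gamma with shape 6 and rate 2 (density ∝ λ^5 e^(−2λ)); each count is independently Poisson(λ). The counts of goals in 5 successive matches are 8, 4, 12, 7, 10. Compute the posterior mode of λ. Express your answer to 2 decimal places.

λ̂_MAP = 6.57

Σxᵢ = 8+4+12+7+10 = 41, with n = 5.
Posterior ∝ λ^5e^(−2λ) · λ^41e^(−5λ) = λ^46e^(−7λ), i.e. Gamma(shape=47, rate=7).
The mode of a Gamma(a, b) with a ≥ 1 (shape–rate) is (a−1)/b = 46/7 ≈ 6.57.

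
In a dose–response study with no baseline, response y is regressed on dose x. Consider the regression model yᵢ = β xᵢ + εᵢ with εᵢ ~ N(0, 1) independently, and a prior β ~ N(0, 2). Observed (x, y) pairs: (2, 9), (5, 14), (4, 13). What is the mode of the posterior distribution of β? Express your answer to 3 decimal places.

log p(β | y) = −Σ(yᵢ − βxᵢ)²/(2·1) − β²/(2·2) + const.
Setting the derivative to zero: Σxᵢ(yᵢ − βxᵢ)/1 − β/2 = 0, so β = Σxᵢyᵢ / (Σxᵢ² + σ²/τ²).
Σxᵢyᵢ = 2·9 + 5·14 + 4·13 = 140; Σxᵢ² = 45; σ²/τ² = 0.5.
β̂_MAP = 140 / (45 + 0.5) = 140/45.5 ≈ 3.077.

β̂_MAP = 3.077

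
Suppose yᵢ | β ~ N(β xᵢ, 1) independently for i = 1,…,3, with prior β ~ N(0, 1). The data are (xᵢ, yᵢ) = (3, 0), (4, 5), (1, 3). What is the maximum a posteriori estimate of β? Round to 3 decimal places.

β̂_MAP = 0.852

log p(β | y) = −Σ(yᵢ − βxᵢ)²/(2·1) − β²/(2·1) + const.
Setting the derivative to zero: Σxᵢ(yᵢ − βxᵢ)/1 − β/1 = 0, so β = Σxᵢyᵢ / (Σxᵢ² + σ²/τ²).
Σxᵢyᵢ = 3·0 + 4·5 + 1·3 = 23; Σxᵢ² = 26; σ²/τ² = 1.
β̂_MAP = 23 / (26 + 1) = 23/27 ≈ 0.852.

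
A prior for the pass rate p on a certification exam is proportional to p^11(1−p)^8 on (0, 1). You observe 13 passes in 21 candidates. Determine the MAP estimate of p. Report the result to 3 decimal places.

The prior density ∝ p^11(1−p)^8 is the kernel of Beta(12, 9).
Data: 13 successes in 21 trials. The binomial likelihood contributes p^13(1−p)^8, so the posterior is Beta(12+13, 9+8) = Beta(25, 17).
For Beta(a, b) with a, b > 1 the mode is (a−1)/(a+b−2) = 24/40 ≈ 0.600.

p̂_MAP = 0.600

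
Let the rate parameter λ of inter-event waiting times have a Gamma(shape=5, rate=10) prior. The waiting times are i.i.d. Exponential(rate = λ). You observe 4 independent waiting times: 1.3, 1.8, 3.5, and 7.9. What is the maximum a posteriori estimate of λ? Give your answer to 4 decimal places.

λ̂_MAP = 0.3265

The Exponential(rate=λ) likelihood is ∝ λ^n e^(−λΣtᵢ). Here n = 4 and Σtᵢ = 1.3 + 1.8 + 3.5 + 7.9 = 14.5.
Posterior ∝ λ^4e^(−10λ) · λ^4e^(−14.5λ) = λ^8e^(−24.5λ), i.e. Gamma(9, 24.5).
Mode = (a−1)/b = 8/24.5 ≈ 0.3265.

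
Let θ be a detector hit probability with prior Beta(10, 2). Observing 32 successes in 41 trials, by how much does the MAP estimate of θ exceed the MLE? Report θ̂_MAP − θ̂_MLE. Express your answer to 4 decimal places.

MAP − MLE = 0.0234

Posterior is Beta(42, 11); MAP = (42−1)/(53−2) = 41/51 ≈ 0.80392.
MLE ignores the prior: θ̂_MLE = k/n = 32/41 ≈ 0.78049.
Difference = 41/51 − 32/41 = 49/2091 ≈ 0.0234.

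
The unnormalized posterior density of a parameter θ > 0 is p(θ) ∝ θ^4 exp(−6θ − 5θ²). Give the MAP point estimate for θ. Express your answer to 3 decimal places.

ℓ'(θ) = 4/θ − 6 − 10θ. Setting this to zero and multiplying by θ: 10θ² + 6θ − 4 = 0.
θ = (−6 + √(6² + 4·10·4)) / (2·10) = (−6 + √196) / 20 = (−6 + 14)/20 = 2/5.
ℓ''(θ) = −4/θ² − 10 < 0, confirming a maximum.

θ̂_MAP = 0.400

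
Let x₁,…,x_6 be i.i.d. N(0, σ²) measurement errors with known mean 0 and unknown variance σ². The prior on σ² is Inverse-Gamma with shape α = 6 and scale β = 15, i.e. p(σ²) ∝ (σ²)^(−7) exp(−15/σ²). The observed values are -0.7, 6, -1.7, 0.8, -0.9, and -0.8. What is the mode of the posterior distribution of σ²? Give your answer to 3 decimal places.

σ̂²_MAP = 3.574

Sum of squared deviations about the known mean: SS = (-0.7−0)² + (6−0)² + (-1.7−0)² + (0.8−0)² + (-0.9−0)² + (-0.8−0)² = 41.47.
The Normal likelihood contributes (σ²)^(−n/2) exp(−SS/(2σ²)), so the posterior is Inverse-Gamma(α + n/2, β + SS/2) = Inverse-Gamma(9, 35.735).
The mode of Inverse-Gamma(a, b) is b/(a+1) = 35.735/10 ≈ 3.574.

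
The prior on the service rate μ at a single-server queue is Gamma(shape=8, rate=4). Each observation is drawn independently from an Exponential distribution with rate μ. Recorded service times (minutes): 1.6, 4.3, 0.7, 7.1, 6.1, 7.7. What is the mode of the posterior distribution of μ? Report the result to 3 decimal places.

The Exponential(rate=μ) likelihood is ∝ μ^n e^(−μΣtᵢ). Here n = 6 and Σtᵢ = 1.6 + 4.3 + 0.7 + 7.1 + 6.1 + 7.7 = 27.5.
Posterior ∝ μ^7e^(−4μ) · μ^6e^(−27.5μ) = μ^13e^(−31.5μ), i.e. Gamma(14, 31.5).
Mode = (a−1)/b = 13/31.5 ≈ 0.413.

μ̂_MAP = 0.413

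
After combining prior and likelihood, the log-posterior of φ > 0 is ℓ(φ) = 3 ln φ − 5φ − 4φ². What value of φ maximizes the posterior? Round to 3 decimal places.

ℓ'(φ) = 3/φ − 5 − 8φ. Setting this to zero and multiplying by φ: 8φ² + 5φ − 3 = 0.
φ = (−5 + √(5² + 4·8·3)) / (2·8) = (−5 + √121) / 16 = (−5 + 11)/16 = 3/8.
ℓ''(φ) = −3/φ² − 8 < 0, confirming a maximum.

φ̂_MAP = 0.375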